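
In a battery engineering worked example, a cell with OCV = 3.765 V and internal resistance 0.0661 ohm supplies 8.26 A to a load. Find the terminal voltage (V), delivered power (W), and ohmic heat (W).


Step 1: V_terminal = OCV - I*R = 3.765 - 8.26 * 0.0661 = 3.219 V
Step 2: P_out = V_terminal * I = 3.219 * 8.26 = 26.59 W
Step 3: Q = I^2 * R = 8.26^2 * 0.0661 = 4.510 W

V=3.219 V, P=26.59 W, Q=4.510 W


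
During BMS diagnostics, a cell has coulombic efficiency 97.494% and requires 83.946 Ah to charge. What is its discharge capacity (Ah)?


Q_dis = eta/100 * Q_chg = 97.494/100 * 83.946 = 81.84 Ah

81.84 Ah


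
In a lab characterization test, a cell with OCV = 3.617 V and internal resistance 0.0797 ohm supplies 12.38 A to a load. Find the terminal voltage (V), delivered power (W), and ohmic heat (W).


Step 1: V_terminal = OCV - I*R = 3.617 - 12.38 * 0.0797 = 2.6303 V
Step 2: P_out = V_terminal * I = 2.6303 * 12.38 = 32.56 W
Step 3: Q = I^2 * R = 12.38^2 * 0.0797 = 12.22 W

V=2.6303 V, P=32.56 W, Q=12.22 W


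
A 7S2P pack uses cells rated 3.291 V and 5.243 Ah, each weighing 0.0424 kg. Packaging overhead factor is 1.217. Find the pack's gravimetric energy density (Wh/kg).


Step 1: V_pack = 7 * 3.291 = 23.037 V
Step 2: C_pack = 2 * 5.243 = 10.486 Ah
Step 3: E_pack = V_pack * C_pack = 23.037 * 10.486 = 241.57 Wh
Step 4: m_pack = 7 * 2 * 0.0424 * 1.217 = 0.72241 kg
Step 5: ED = E_pack / m_pack = 241.57 / 0.72241 = 334.4 Wh/kg

334.4 Wh/kg


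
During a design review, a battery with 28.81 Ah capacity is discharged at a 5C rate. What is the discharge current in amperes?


I = C_rate * capacity = 5 * 28.81 = 144.05 A

144.05 A


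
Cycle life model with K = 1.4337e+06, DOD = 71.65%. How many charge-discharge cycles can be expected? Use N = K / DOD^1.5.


DOD^1.5 = 606.49
N = K / DOD^1.5 = 1.4337e+06 / 606.49 = 2364

2364 cycles


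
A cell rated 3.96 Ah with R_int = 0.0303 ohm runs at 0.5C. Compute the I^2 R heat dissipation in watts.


Step 1: I = C_rate * capacity = 0.5 * 3.96 = 1.98 A
Step 2: Q = I^2 * R = 1.98^2 * 0.0303 = 3.9204 * 0.0303 = 0.1188 W

0.1188 W


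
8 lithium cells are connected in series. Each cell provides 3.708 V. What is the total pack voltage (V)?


V_pack = n * V_cell = 8 * 3.708 = 29.664 V

29.664 V


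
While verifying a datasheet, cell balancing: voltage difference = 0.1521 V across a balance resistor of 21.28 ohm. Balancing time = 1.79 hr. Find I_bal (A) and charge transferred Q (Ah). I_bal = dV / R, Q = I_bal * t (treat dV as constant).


First, Ohm's law: I_bal = 0.1521 V / 21.28 ohm = 0.0071476 A
Then Q = I * t = 0.0071476 A * 1.79 hr = 0.01279 Ah

I=0.0071476 A, Q=0.01279 Ah


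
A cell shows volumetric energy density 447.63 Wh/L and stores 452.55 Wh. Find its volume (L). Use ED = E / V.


V = E / ED = 452.55 / 447.63 = 1.011 L

1.011 L


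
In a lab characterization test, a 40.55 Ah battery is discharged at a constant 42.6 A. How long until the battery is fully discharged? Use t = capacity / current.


t = capacity / current = 40.55 / 42.6 = 0.9519 hr

0.9519 hr


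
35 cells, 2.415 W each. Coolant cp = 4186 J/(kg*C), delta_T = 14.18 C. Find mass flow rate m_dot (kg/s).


Q_total = 35 * 2.415 = 84.525 W
m_dot = Q_total / (cp * dT) = 84.525 / (4186 * 14.18) = 0.001424 kg/s

0.001424 kg/s


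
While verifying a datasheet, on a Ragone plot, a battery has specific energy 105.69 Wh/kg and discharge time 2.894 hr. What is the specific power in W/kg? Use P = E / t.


Specific power = 105.69 Wh/kg / 2.894 hr = 36.52 W/kg

36.52 W/kg


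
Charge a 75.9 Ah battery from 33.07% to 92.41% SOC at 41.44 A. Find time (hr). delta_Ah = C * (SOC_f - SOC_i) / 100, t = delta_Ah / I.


Step 1: dSOC = 92.41% - 33.07% = 59.34%
Step 2: delta_Ah = 75.9 * 59.34 / 100 = 45.039 Ah
Step 3: t = 45.039 / 41.44 = 1.087 hr

1.087 hr


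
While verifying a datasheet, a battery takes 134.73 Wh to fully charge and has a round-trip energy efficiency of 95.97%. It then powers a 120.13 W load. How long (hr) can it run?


Step 1: E_discharge = eta/100 * E_charge = 95.97/100 * 134.73 = 129.3 Wh
Step 2: t = E_discharge / P = 129.3 / 120.13 = 1.076 hr

1.076 hr


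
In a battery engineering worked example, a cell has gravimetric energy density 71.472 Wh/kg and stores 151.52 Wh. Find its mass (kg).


m = E / ED = 151.52 / 71.472 = 2.120 kg

2.120 kg


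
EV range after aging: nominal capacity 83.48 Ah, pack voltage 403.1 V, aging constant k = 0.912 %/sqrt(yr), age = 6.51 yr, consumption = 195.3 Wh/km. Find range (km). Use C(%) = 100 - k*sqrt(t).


Step 1: capacity retention = 100 - 0.912 * sqrt(6.51) = 100 - 0.912 * 2.5515 = 97.673%
Step 2: C_now = 83.48 * 97.673/100 = 81.537 Ah
Step 3: E_pack = V * C_now = 403.1 * 81.537 = 32868 Wh
Step 4: range = E_pack / consumption = 32868 / 195.3 = 168.3 km

168.3 km


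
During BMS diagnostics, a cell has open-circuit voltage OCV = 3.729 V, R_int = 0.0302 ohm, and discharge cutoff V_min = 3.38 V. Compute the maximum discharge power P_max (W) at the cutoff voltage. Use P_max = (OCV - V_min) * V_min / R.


P_max = (OCV - V_min) * V_min / R = (3.729 - 3.38) * 3.38 / 0.0302 = 0.349 * 3.38 / 0.0302 = 39.06 W

39.06 W


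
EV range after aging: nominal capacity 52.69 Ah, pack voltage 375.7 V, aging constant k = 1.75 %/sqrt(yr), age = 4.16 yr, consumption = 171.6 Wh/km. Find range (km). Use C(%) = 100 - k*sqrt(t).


Step 1: capacity retention = 100 - 1.75 * sqrt(4.16) = 100 - 1.75 * 2.0396 = 96.431%
Step 2: C_now = 52.69 * 96.431/100 = 50.809 Ah
Step 3: E_pack = V * C_now = 375.7 * 50.809 = 19089 Wh
Step 4: range = E_pack / consumption = 19089 / 171.6 = 111.2 km

111.2 km


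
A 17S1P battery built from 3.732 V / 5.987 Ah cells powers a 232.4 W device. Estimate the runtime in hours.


Step 1: E_pack = Ns * V_cell * Np * C_cell = 17 * 3.732 * 1 * 5.987 = 379.84 Wh
Step 2: t = E_pack / P = 379.84 / 232.4 = 1.634 hr

1.634 hr


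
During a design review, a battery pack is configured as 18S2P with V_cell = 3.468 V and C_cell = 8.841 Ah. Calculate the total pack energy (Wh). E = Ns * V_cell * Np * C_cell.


E = Ns * Vcell * Np * Ccell = 18 * 3.468 * 2 * 8.841 = 1104 Wh

1104 Wh


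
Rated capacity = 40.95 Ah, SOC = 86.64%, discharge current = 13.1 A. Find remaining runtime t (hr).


Step 1: remaining = SOC/100 * C_total = 86.64/100 * 40.95 = 35.479 Ah
Step 2: t = remaining / I = 35.479 / 13.1 = 2.708 hr

2.708 hr


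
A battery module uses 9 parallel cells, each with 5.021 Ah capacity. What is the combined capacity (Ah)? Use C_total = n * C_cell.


Parallel capacities add: 9 * 5.021 Ah = 45.189 Ah

45.189 Ah


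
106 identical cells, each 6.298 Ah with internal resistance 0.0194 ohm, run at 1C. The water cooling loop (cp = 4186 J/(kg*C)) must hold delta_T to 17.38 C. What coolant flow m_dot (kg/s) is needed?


Step 1: I = 1 * 6.298 = 6.298 A
Step 2: Q_cell = I^2 * R = 6.298^2 * 0.0194 = 0.7695 W
Step 3: Q_total = 106 * 0.7695 = 81.567 W
Step 4: m_dot = Q_total / (cp * dT) = 81.567 / (4186 * 17.38) = 0.001121 kg/s

0.001121 kg/s


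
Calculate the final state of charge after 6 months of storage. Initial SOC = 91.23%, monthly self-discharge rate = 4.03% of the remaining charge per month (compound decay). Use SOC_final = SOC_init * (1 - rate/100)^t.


decay = (1 - 4.03/100)^6 = 0.78129
SOC_final = 91.23 * 0.78129 = 71.28%

71.28%


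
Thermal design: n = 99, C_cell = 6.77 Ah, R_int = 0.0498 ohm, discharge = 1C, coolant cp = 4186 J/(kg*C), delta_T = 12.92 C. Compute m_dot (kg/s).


Step 1: I = 1 * 6.77 = 6.77 A
Step 2: Q_cell = I^2 * R = 6.77^2 * 0.0498 = 2.2825 W
Step 3: Q_total = 99 * 2.2825 = 225.97 W
Step 4: m_dot = Q_total / (cp * dT) = 225.97 / (4186 * 12.92) = 0.004178 kg/s

0.004178 kg/s


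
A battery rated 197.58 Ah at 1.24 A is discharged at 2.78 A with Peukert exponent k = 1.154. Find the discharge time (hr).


Step 1: t_rated = C / I_rated = 197.58 / 1.24 = 159.34 hr
Step 2: ratio = 1.24 / 2.78 = 0.44604
Step 3: ratio^k = 0.44604^1.154 = 0.39389
Step 4: t = t_rated * ratio^k = 159.34 * 0.39389 = 62.76 hr

62.76 hr


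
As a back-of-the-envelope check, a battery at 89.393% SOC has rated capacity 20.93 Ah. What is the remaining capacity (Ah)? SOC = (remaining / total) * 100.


remaining = SOC / 100 * total = 89.393 / 100 * 20.93 = 18.71 Ah

18.71 Ah


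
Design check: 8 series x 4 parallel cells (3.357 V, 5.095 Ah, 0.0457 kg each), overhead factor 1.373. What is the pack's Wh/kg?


Step 1: V_pack = 8 * 3.357 = 26.856 V
Step 2: C_pack = 4 * 5.095 = 20.38 Ah
Step 3: E_pack = V_pack * C_pack = 26.856 * 20.38 = 547.33 Wh
Step 4: m_pack = 8 * 4 * 0.0457 * 1.373 = 2.0079 kg
Step 5: ED = E_pack / m_pack = 547.33 / 2.0079 = 272.6 Wh/kg

272.6 Wh/kg


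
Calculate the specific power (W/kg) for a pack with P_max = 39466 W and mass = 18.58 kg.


SP = P / m = 39466 / 18.58 = 2124 W/kg

2124 W/kg


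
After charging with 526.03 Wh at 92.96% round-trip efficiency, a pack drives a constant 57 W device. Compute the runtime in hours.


Step 1: E_discharge = eta/100 * E_charge = 92.96/100 * 526.03 = 489 Wh
Step 2: t = E_discharge / P = 489 / 57 = 8.579 hr

8.579 hr


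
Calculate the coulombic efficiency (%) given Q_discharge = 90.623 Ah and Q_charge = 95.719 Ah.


eta_c = Q_dis / Q_chg * 100 = 90.623 / 95.719 * 100 = 94.68%

94.68%


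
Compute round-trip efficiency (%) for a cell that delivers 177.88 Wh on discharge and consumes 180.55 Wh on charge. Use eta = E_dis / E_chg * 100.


Round-trip efficiency = 177.88/180.55 * 100% = 98.52%

98.52%


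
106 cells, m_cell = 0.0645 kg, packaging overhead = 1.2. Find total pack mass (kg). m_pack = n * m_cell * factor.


m_pack = n * m_cell * overhead = 106 * 0.0645 * 1.2 = 8.204 kg

8.204 kg


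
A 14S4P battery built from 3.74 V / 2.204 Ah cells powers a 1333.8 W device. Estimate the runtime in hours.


Step 1: E_pack = Ns * V_cell * Np * C_cell = 14 * 3.74 * 4 * 2.204 = 461.61 Wh
Step 2: t = E_pack / P = 461.61 / 1333.8 = 0.3461 hr

0.3461 hr


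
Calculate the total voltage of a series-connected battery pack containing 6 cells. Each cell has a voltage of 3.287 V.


With 6 cells in series at 3.287 V each, V_pack = 19.722 V

19.722 V


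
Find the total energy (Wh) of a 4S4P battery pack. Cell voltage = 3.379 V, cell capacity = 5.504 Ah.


V_pack = 4 * 3.379 = 13.516 V
C_pack = 4 * 5.504 = 22.016 Ah
E = V_pack * C_pack = 13.516 * 22.016 = 297.6 Wh

297.6 Wh


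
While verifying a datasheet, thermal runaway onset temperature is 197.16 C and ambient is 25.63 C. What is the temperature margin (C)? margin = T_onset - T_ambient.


margin = T_onset - T_ambient = 197.16 - 25.63 = 171.53 C

171.53 C


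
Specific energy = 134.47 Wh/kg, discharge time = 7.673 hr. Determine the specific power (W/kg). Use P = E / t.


P_specific = E / t = 134.47 / 7.673 = 17.53 W/kg

17.53 W/kg


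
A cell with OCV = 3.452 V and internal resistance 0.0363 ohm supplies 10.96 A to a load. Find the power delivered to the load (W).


Step 1: V_terminal = OCV - I*R = 3.452 - 10.96 * 0.0363 = 3.0542 V
Step 2: P_out = V_terminal * I = 3.0542 * 10.96 = 33.47 W

33.47 W


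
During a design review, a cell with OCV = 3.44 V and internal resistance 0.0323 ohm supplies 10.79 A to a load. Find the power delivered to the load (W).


Step 1: V_terminal = OCV - I*R = 3.44 - 10.79 * 0.0323 = 3.0915 V
Step 2: P_out = V_terminal * I = 3.0915 * 10.79 = 33.36 W

33.36 W


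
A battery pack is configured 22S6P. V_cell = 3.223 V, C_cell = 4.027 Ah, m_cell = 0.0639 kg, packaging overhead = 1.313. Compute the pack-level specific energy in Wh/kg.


Step 1: V_pack = 22 * 3.223 = 70.906 V
Step 2: C_pack = 6 * 4.027 = 24.162 Ah
Step 3: E_pack = V_pack * C_pack = 70.906 * 24.162 = 1713.2 Wh
Step 4: m_pack = 22 * 6 * 0.0639 * 1.313 = 11.075 kg
Step 5: ED = E_pack / m_pack = 1713.2 / 11.075 = 154.7 Wh/kg

154.7 Wh/kg


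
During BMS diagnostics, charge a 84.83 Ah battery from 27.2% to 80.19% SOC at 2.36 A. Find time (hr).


delta_Ah = 84.83 * (80.19 - 27.2) / 100 = 44.951 Ah
t = delta_Ah / I = 44.951 / 2.36 = 19.05 hr

19.05 hr


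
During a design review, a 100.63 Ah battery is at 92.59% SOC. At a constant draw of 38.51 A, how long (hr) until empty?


Step 1: remaining = SOC/100 * C_total = 92.59/100 * 100.63 = 93.173 Ah
Step 2: t = remaining / I = 93.173 / 38.51 = 2.419 hr

2.419 hr


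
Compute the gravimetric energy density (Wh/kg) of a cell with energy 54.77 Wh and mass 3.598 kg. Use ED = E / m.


ED = E / m = 54.77 / 3.598 = 15.22 Wh/kg

15.22 Wh/kg


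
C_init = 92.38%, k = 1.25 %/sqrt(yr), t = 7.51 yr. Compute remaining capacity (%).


Step 1: sqrt(7.51 yr) = 2.7404
Step 2: drop = 1.25 * 2.7404 = 3.4255
Step 3: C_final = 92.38 - 3.4255 = 88.95%

88.95%


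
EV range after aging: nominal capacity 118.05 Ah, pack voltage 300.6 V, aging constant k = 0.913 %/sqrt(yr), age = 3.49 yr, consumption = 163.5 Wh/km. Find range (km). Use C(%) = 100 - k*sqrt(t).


Step 1: capacity retention = 100 - 0.913 * sqrt(3.49) = 100 - 0.913 * 1.8682 = 98.294%
Step 2: C_now = 118.05 * 98.294/100 = 116.04 Ah
Step 3: E_pack = V * C_now = 300.6 * 116.04 = 34882 Wh
Step 4: range = E_pack / consumption = 34882 / 163.5 = 213.3 km

213.3 km


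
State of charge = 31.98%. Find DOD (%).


DOD = 100 - SOC = 100 - 31.98 = 68.02%

68.02%


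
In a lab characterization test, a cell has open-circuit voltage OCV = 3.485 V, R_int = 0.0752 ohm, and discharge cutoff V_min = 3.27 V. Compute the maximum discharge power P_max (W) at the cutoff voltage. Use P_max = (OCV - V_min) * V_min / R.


dV = OCV - V_min = 0.215 V (so I_max = dV / R)
P_max = dV * V_min / R = 0.215 * 3.27 / 0.0752 = 9.349 W

9.349 W


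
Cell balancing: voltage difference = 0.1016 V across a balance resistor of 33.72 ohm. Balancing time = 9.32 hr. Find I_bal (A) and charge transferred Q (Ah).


I_bal = dV / R = 0.1016 / 33.72 = 0.003013 A
Q = I_bal * t = 0.003013 * 9.32 = 0.02808 Ah

I=0.003013 A, Q=0.02808 Ah


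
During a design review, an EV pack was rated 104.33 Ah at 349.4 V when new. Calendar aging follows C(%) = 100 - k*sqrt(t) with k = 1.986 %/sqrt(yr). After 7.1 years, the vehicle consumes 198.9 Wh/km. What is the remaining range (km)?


Step 1: capacity retention = 100 - 1.986 * sqrt(7.1) = 100 - 1.986 * 2.6646 = 94.708%
Step 2: C_now = 104.33 * 94.708/100 = 98.809 Ah
Step 3: E_pack = V * C_now = 349.4 * 98.809 = 34524 Wh
Step 4: range = E_pack / consumption = 34524 / 198.9 = 173.6 km

173.6 km


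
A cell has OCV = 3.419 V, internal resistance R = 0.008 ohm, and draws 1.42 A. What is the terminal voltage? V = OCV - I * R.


IR drop = 1.42 * 0.008 = 0.01136 V
V = 3.419 - 0.01136 = 3.408 V

3.408 V


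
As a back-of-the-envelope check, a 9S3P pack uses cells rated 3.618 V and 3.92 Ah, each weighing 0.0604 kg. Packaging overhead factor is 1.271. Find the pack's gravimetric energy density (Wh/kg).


Step 1: V_pack = 9 * 3.618 = 32.562 V
Step 2: C_pack = 3 * 3.92 = 11.76 Ah
Step 3: E_pack = V_pack * C_pack = 32.562 * 11.76 = 382.93 Wh
Step 4: m_pack = 9 * 3 * 0.0604 * 1.271 = 2.0727 kg
Step 5: ED = E_pack / m_pack = 382.93 / 2.0727 = 184.7 Wh/kg

184.7 Wh/kg


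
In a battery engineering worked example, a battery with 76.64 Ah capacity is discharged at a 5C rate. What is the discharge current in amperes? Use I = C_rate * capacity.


I = C_rate * capacity = 5 * 76.64 = 383.2 A

383.2 A


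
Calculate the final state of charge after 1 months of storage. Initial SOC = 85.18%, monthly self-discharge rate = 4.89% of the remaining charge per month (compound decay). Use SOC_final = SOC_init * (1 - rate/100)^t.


decay = (1 - 4.89/100)^1 = 0.9511
SOC_final = 85.18 * 0.9511 = 81.01%

81.01%


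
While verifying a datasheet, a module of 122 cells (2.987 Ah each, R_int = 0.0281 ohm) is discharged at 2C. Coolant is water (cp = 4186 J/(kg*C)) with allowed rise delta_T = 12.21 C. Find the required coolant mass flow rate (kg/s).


Step 1: I = 2 * 2.987 = 5.974 A
Step 2: Q_cell = I^2 * R = 5.974^2 * 0.0281 = 1.0029 W
Step 3: Q_total = 122 * 1.0029 = 122.35 W
Step 4: m_dot = Q_total / (cp * dT) = 122.35 / (4186 * 12.21) = 0.002394 kg/s

0.002394 kg/s


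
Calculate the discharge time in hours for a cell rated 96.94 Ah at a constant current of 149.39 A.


t = capacity / current = 96.94 / 149.39 = 0.6489 hr

0.6489 hr


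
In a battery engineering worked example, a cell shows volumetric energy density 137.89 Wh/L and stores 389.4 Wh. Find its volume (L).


V = E / ED = 389.4 / 137.89 = 2.824 L

2.824 L


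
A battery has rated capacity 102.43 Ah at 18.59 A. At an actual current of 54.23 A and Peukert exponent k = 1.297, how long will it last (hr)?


t_rated = C / I_rated = 102.43 / 18.59 = 5.51 hr
(I_rated/I)^k = (0.3428)^1.297 = 0.24943
t = t_rated * (I_rated/I)^k = 5.51 * 0.24943 = 1.374 hr

1.374 hr


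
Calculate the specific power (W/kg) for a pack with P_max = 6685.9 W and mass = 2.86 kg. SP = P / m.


SP = P / m = 6685.9 / 2.86 = 2338 W/kg

2338 W/kg


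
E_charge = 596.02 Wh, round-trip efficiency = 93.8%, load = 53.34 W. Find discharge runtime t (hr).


Step 1: E_discharge = eta/100 * E_charge = 93.8/100 * 596.02 = 559.07 Wh
Step 2: t = E_discharge / P = 559.07 / 53.34 = 10.48 hr

10.48 hr


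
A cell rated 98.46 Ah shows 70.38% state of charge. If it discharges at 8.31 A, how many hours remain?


Step 1: remaining = SOC/100 * C_total = 70.38/100 * 98.46 = 69.296 Ah
Step 2: t = remaining / I = 69.296 / 8.31 = 8.339 hr

8.339 hr


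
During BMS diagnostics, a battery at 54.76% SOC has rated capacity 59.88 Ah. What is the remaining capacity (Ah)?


remaining = SOC / 100 * total = 54.76 / 100 * 59.88 = 32.79 Ah

32.79 Ah


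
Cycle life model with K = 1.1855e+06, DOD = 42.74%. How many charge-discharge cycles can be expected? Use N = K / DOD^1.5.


Step 1: DOD^1.5 = 42.74^1.5 = 279.42
Step 2: N = 1.1855e+06 / 279.42 = 4243 cycles

4243 cycles


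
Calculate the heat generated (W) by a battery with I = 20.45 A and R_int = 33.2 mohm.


Convert: R = 33.2 mohm = 0.0332 ohm
I^2 = 418.2
Q = 418.2 * 0.0332 = 13.88 W

13.88 W


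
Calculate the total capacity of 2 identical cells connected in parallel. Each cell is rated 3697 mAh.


Convert: C_cell = 3697 mAh = 3.697 Ah
C_total = 2 * 3.697 = 7.394 Ah

7.394 Ah


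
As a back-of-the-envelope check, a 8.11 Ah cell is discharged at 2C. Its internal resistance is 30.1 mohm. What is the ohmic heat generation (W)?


Convert: R = 30.1 mohm = 0.0301 ohm
Step 1: I = C_rate * capacity = 2 * 8.11 = 16.22 A
Step 2: Q = I^2 * R = 16.22^2 * 0.0301 = 263.09 * 0.0301 = 7.919 W

7.919 W


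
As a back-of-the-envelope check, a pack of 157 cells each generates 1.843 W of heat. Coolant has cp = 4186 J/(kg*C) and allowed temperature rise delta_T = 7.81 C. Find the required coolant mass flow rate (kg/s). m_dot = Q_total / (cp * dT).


Q_total = 157 * 1.843 = 289.35 W
m_dot = Q_total / (cp * dT) = 289.35 / (4186 * 7.81) = 0.008851 kg/s

0.008851 kg/s


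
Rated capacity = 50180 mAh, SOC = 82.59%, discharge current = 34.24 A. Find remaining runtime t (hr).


Convert: C_total = 50180 mAh = 50.18 Ah
Step 1: remaining = SOC/100 * C_total = 82.59/100 * 50.18 = 41.444 Ah
Step 2: t = remaining / I = 41.444 / 34.24 = 1.210 hr

1.210 hr


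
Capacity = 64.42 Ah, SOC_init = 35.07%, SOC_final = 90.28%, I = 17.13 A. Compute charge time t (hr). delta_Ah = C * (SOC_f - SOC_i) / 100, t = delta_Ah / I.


Step 1: dSOC = 90.28% - 35.07% = 55.21%
Step 2: delta_Ah = 64.42 * 55.21 / 100 = 35.566 Ah
Step 3: t = 35.566 / 17.13 = 2.076 hr

2.076 hr


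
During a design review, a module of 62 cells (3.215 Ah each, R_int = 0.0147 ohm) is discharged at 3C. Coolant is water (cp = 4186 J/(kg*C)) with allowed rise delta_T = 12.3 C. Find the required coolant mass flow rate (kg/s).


Step 1: I = 3 * 3.215 = 9.645 A
Step 2: Q_cell = I^2 * R = 9.645^2 * 0.0147 = 1.3675 W
Step 3: Q_total = 62 * 1.3675 = 84.785 W
Step 4: m_dot = Q_total / (cp * dT) = 84.785 / (4186 * 12.3) = 0.001647 kg/s

0.001647 kg/s


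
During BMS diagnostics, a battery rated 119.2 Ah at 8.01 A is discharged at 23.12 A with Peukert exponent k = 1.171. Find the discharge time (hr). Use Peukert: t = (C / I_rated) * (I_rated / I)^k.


Step 1: t_rated = C / I_rated = 119.2 / 8.01 = 14.881 hr
Step 2: ratio = 8.01 / 23.12 = 0.34645
Step 3: ratio^k = 0.34645^1.171 = 0.28901
Step 4: t = t_rated * ratio^k = 14.881 * 0.28901 = 4.301 hr

4.301 hr


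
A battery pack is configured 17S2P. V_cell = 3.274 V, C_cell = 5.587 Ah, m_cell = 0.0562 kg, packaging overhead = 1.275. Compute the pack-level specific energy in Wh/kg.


Step 1: V_pack = 17 * 3.274 = 55.658 V
Step 2: C_pack = 2 * 5.587 = 11.174 Ah
Step 3: E_pack = V_pack * C_pack = 55.658 * 11.174 = 621.92 Wh
Step 4: m_pack = 17 * 2 * 0.0562 * 1.275 = 2.4363 kg
Step 5: ED = E_pack / m_pack = 621.92 / 2.4363 = 255.3 Wh/kg

255.3 Wh/kg


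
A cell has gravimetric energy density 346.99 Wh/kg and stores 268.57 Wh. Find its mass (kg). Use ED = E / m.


m = E / ED = 268.57 / 346.99 = 0.7740 kg

0.7740 kg


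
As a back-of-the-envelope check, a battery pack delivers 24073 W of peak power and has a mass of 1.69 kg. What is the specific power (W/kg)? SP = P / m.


SP = P / m = 24073 / 1.69 = 14240 W/kg

14240 W/kg


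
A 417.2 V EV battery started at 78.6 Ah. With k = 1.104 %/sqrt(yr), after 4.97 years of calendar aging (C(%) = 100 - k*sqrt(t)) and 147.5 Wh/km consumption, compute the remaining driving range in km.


Step 1: capacity retention = 100 - 1.104 * sqrt(4.97) = 100 - 1.104 * 2.2293 = 97.539%
Step 2: C_now = 78.6 * 97.539/100 = 76.666 Ah
Step 3: E_pack = V * C_now = 417.2 * 76.666 = 31985 Wh
Step 4: range = E_pack / consumption = 31985 / 147.5 = 216.8 km

216.8 km


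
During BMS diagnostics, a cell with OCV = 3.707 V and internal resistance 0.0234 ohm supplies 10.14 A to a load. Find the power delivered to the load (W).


Step 1: V_terminal = OCV - I*R = 3.707 - 10.14 * 0.0234 = 3.4697 V
Step 2: P_out = V_terminal * I = 3.4697 * 10.14 = 35.18 W

35.18 W


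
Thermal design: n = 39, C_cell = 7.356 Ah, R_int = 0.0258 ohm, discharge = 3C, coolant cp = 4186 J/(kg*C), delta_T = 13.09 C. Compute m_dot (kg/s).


Step 1: I = 3 * 7.356 = 22.068 A
Step 2: Q_cell = I^2 * R = 22.068^2 * 0.0258 = 12.565 W
Step 3: Q_total = 39 * 12.565 = 490.04 W
Step 4: m_dot = Q_total / (cp * dT) = 490.04 / (4186 * 13.09) = 0.008943 kg/s

0.008943 kg/s


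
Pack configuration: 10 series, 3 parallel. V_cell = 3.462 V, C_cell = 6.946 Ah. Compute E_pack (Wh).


V_pack = 10 * 3.462 = 34.62 V
C_pack = 3 * 6.946 = 20.838 Ah
E = V_pack * C_pack = 34.62 * 20.838 = 721.4 Wh

721.4 Wh


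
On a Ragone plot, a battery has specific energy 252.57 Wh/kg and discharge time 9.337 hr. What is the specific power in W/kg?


P_specific = E / t = 252.57 / 9.337 = 27.05 W/kg

27.05 W/kg


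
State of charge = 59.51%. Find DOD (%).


DOD = 100 - SOC = 100 - 59.51 = 40.49%

40.49%


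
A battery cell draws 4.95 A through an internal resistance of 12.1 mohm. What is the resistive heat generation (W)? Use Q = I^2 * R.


Convert: R = 12.1 mohm = 0.0121 ohm
I^2 = 24.503
Q = 24.503 * 0.0121 = 0.2965 W

0.2965 W


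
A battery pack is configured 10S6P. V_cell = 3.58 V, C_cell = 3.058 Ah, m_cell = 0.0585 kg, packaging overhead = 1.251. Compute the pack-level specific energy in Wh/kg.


Step 1: V_pack = 10 * 3.58 = 35.8 V
Step 2: C_pack = 6 * 3.058 = 18.348 Ah
Step 3: E_pack = V_pack * C_pack = 35.8 * 18.348 = 656.86 Wh
Step 4: m_pack = 10 * 6 * 0.0585 * 1.251 = 4.391 kg
Step 5: ED = E_pack / m_pack = 656.86 / 4.391 = 149.6 Wh/kg

149.6 Wh/kg


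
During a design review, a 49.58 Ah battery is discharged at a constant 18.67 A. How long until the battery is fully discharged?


Runtime = 49.58 Ah / 18.67 A = 2.656 hr

2.656 hr


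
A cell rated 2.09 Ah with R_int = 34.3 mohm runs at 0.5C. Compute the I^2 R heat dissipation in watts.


Convert: R = 34.3 mohm = 0.0343 ohm
Step 1: I = C_rate * capacity = 0.5 * 2.09 = 1.045 A
Step 2: Q = I^2 * R = 1.045^2 * 0.0343 = 1.092 * 0.0343 = 0.03746 W

0.03746 W


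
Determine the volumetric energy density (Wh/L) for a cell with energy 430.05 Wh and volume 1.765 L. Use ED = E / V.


Volumetric ED = 430.05 Wh / 1.765 L = 243.7 Wh/L

243.7 Wh/L


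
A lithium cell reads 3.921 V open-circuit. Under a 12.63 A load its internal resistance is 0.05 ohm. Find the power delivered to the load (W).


Step 1: V_terminal = OCV - I*R = 3.921 - 12.63 * 0.05 = 3.2895 V
Step 2: P_out = V_terminal * I = 3.2895 * 12.63 = 41.55 W

41.55 W


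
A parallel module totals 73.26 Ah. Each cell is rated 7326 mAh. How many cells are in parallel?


Convert: C_cell = 7326 mAh = 7.326 Ah
n = C_total / C_cell = 73.26 / 7.326 = 10

10


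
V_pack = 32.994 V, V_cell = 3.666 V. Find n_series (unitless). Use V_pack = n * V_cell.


Rearranging: n = V_pack / V_cell = 32.994 / 3.666 = 9 cells

9


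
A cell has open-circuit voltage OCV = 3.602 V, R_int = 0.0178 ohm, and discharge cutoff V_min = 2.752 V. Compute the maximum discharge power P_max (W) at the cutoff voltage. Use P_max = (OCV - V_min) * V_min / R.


P_max = (OCV - V_min) * V_min / R = (3.602 - 2.752) * 2.752 / 0.0178 = 0.85 * 2.752 / 0.0178 = 131.4 W

131.4 W


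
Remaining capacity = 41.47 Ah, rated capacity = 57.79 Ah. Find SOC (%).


SOC% = 41.47 / 57.79 * 100 = 71.76%

71.76%


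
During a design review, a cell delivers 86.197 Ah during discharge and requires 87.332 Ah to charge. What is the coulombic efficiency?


eta_c = Q_dis / Q_chg * 100 = 86.197 / 87.332 * 100 = 98.70%

98.70%


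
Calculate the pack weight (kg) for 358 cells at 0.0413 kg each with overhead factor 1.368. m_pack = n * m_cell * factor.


m_pack = n * m_cell * overhead = 358 * 0.0413 * 1.368 = 20.23 kg

20.23 kg


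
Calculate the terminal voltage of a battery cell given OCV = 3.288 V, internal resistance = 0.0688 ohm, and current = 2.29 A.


IR drop = 2.29 * 0.0688 = 0.15755 V
V = 3.288 - 0.15755 = 3.130 V

3.130 V


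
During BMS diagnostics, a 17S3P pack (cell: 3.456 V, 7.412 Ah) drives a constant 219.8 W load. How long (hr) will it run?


Step 1: E_pack = Ns * V_cell * Np * C_cell = 17 * 3.456 * 3 * 7.412 = 1306.4 Wh
Step 2: t = E_pack / P = 1306.4 / 219.8 = 5.944 hr

5.944 hr


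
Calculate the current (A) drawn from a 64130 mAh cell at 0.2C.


Convert: capacity = 64130 mAh = 64.13 Ah
I = C_rate * capacity = 0.2 * 64.13 = 12.826 A

12.826 A


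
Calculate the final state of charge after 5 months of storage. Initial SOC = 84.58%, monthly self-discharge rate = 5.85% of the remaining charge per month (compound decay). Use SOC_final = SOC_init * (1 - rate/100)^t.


decay = (1 - 5.85/100)^5 = 0.73978
SOC_final = 84.58 * 0.73978 = 62.57%

62.57%


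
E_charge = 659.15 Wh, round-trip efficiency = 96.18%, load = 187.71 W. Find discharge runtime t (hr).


Step 1: E_discharge = eta/100 * E_charge = 96.18/100 * 659.15 = 633.97 Wh
Step 2: t = E_discharge / P = 633.97 / 187.71 = 3.377 hr

3.377 hr


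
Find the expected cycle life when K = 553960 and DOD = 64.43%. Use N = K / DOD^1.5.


Step 1: DOD^1.5 = 64.43^1.5 = 517.17
Step 2: N = 553960 / 517.17 = 1071 cycles

1071 cycles


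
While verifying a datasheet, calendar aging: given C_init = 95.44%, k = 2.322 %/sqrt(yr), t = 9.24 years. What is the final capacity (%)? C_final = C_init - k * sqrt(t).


Step 1: sqrt(9.24 yr) = 3.0397
Step 2: drop = 2.322 * 3.0397 = 7.0582
Step 3: C_final = 95.44 - 7.0582 = 88.38%

88.38%


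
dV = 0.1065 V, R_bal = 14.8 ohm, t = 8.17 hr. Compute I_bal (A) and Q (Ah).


First, Ohm's law: I_bal = 0.1065 V / 14.8 ohm = 0.0071959 A
Then Q = I * t = 0.0071959 A * 8.17 hr = 0.05879 Ah

I=0.0071959 A, Q=0.05879 Ah


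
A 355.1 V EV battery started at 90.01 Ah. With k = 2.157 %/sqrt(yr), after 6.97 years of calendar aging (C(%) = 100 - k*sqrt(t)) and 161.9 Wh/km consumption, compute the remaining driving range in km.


Step 1: capacity retention = 100 - 2.157 * sqrt(6.97) = 100 - 2.157 * 2.6401 = 94.305%
Step 2: C_now = 90.01 * 94.305/100 = 84.884 Ah
Step 3: E_pack = V * C_now = 355.1 * 84.884 = 30142 Wh
Step 4: range = E_pack / consumption = 30142 / 161.9 = 186.2 km

186.2 km


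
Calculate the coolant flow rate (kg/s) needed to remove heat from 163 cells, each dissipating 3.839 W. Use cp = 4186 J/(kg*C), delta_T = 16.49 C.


Q_total = 163 * 3.839 = 625.76 W
m_dot = Q_total / (cp * dT) = 625.76 / (4186 * 16.49) = 0.009065 kg/s

0.009065 kg/s


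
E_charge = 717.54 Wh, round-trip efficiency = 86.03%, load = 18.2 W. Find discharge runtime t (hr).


Step 1: E_discharge = eta/100 * E_charge = 86.03/100 * 717.54 = 617.3 Wh
Step 2: t = E_discharge / P = 617.3 / 18.2 = 33.92 hr

33.92 hr


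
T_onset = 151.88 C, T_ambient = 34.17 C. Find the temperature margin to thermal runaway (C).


Safety margin = 151.88 C - 34.17 C = 117.71 C

117.71 C


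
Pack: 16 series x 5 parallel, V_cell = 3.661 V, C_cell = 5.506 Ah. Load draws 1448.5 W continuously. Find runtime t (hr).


Step 1: E_pack = Ns * V_cell * Np * C_cell = 16 * 3.661 * 5 * 5.506 = 1612.6 Wh
Step 2: t = E_pack / P = 1612.6 / 1448.5 = 1.113 hr

1.113 hr


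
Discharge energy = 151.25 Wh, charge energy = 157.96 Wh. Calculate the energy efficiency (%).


Round-trip efficiency = 151.25/157.96 * 100% = 95.75%

95.75%


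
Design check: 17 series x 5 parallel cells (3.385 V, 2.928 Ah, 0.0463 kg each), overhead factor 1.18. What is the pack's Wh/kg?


Step 1: V_pack = 17 * 3.385 = 57.545 V
Step 2: C_pack = 5 * 2.928 = 14.64 Ah
Step 3: E_pack = V_pack * C_pack = 57.545 * 14.64 = 842.46 Wh
Step 4: m_pack = 17 * 5 * 0.0463 * 1.18 = 4.6439 kg
Step 5: ED = E_pack / m_pack = 842.46 / 4.6439 = 181.4 Wh/kg

181.4 Wh/kg


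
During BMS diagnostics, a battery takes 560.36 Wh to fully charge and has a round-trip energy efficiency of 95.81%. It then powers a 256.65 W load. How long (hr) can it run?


Step 1: E_discharge = eta/100 * E_charge = 95.81/100 * 560.36 = 536.88 Wh
Step 2: t = E_discharge / P = 536.88 / 256.65 = 2.092 hr

2.092 hr


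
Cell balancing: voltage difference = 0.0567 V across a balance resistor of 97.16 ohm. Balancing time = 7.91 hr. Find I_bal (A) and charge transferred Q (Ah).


I_bal = dV / R = 0.0567 / 97.16 = 5.8357e-04 A
Q = I_bal * t = 5.8357e-04 * 7.91 = 0.004616 Ah

I=5.8357e-04 A, Q=0.004616 Ah


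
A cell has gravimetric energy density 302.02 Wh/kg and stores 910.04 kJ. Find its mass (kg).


Convert: E = 910.04 kJ = 252.79 Wh
m = E / ED = 252.79 / 302.02 = 0.8370 kg

0.8370 kg


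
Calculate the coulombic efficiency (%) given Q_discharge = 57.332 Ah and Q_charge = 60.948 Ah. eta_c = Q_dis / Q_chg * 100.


eta_c = Q_dis / Q_chg * 100 = 57.332 / 60.948 * 100 = 94.07%

94.07%


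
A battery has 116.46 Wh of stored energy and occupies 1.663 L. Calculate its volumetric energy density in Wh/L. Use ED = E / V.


Volumetric ED = 116.46 Wh / 1.663 L = 70.03 Wh/L

70.03 Wh/L


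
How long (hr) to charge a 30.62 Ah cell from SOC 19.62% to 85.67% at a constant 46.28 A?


Step 1: dSOC = 85.67% - 19.62% = 66.05%
Step 2: delta_Ah = 30.62 * 66.05 / 100 = 20.225 Ah
Step 3: t = 20.225 / 46.28 = 0.4370 hr

0.4370 hr


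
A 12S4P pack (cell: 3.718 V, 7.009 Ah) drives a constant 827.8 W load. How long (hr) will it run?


Step 1: E_pack = Ns * V_cell * Np * C_cell = 12 * 3.718 * 4 * 7.009 = 1250.9 Wh
Step 2: t = E_pack / P = 1250.9 / 827.8 = 1.511 hr

1.511 hr


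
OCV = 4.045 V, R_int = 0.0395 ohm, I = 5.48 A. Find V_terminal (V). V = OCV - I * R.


V = OCV - I*R = 4.045 - 5.48 * 0.0395 = 3.829 V

3.829 V


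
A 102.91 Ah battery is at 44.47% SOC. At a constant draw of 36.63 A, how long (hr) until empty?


Step 1: remaining = SOC/100 * C_total = 44.47/100 * 102.91 = 45.764 Ah
Step 2: t = remaining / I = 45.764 / 36.63 = 1.249 hr

1.249 hr


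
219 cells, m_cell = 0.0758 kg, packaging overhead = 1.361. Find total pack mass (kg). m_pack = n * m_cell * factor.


m_pack = n * m_cell * overhead = 219 * 0.0758 * 1.361 = 22.59 kg

22.59 kg


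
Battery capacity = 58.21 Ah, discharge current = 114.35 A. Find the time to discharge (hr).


Runtime = 58.21 Ah / 114.35 A = 0.5091 hr

0.5091 hr


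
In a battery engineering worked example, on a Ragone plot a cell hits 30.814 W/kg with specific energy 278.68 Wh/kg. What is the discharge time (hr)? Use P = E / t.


t = E / P = 278.68 / 30.814 = 9.044 hr

9.044 hr


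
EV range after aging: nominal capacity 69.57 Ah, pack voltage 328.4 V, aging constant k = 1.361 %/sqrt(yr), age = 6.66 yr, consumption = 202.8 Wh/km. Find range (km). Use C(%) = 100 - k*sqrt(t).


Step 1: capacity retention = 100 - 1.361 * sqrt(6.66) = 100 - 1.361 * 2.5807 = 96.488%
Step 2: C_now = 69.57 * 96.488/100 = 67.127 Ah
Step 3: E_pack = V * C_now = 328.4 * 67.127 = 22045 Wh
Step 4: range = E_pack / consumption = 22045 / 202.8 = 108.7 km

108.7 km


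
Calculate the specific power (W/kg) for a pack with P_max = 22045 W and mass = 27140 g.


Convert: m = 27140 g = 27.14 kg
SP = P / m = 22045 / 27.14 = 812.3 W/kg

812.3 W/kg


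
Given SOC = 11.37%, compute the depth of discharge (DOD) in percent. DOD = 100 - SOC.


DOD = 100 - SOC = 100 - 11.37 = 88.63%

88.63%


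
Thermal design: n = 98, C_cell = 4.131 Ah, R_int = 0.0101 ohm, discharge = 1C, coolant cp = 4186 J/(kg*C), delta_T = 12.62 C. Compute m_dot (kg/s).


Step 1: I = 1 * 4.131 = 4.131 A
Step 2: Q_cell = I^2 * R = 4.131^2 * 0.0101 = 0.17236 W
Step 3: Q_total = 98 * 0.17236 = 16.891 W
Step 4: m_dot = Q_total / (cp * dT) = 16.891 / (4186 * 12.62) = 3.197e-04 kg/s

3.197e-04 kg/s


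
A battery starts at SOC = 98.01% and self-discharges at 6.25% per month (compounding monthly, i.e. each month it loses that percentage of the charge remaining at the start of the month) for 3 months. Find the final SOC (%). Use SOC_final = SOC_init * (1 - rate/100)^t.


Monthly retention factor = 1 - 6.25/100 = 0.9375
Over 3 months: factor^3 = 0.82397
SOC_final = 98.01 * 0.82397 = 80.76%

80.76%


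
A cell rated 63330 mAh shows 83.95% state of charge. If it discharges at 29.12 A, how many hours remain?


Convert: C_total = 63330 mAh = 63.33 Ah
Step 1: remaining = SOC/100 * C_total = 83.95/100 * 63.33 = 53.166 Ah
Step 2: t = remaining / I = 53.166 / 29.12 = 1.826 hr

1.826 hr


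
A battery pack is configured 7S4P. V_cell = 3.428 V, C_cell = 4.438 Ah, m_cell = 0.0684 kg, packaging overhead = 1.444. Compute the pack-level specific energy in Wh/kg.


Step 1: V_pack = 7 * 3.428 = 23.996 V
Step 2: C_pack = 4 * 4.438 = 17.752 Ah
Step 3: E_pack = V_pack * C_pack = 23.996 * 17.752 = 425.98 Wh
Step 4: m_pack = 7 * 4 * 0.0684 * 1.444 = 2.7655 kg
Step 5: ED = E_pack / m_pack = 425.98 / 2.7655 = 154.0 Wh/kg

154.0 Wh/kg


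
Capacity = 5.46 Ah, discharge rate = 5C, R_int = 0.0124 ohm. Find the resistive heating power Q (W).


Step 1: I = C_rate * capacity = 5 * 5.46 = 27.3 A
Step 2: Q = I^2 * R = 27.3^2 * 0.0124 = 745.29 * 0.0124 = 9.242 W

9.242 W


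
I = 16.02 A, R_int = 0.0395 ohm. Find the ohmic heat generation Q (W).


I^2 = 256.64
Q = 256.64 * 0.0395 = 10.14 W

10.14 W


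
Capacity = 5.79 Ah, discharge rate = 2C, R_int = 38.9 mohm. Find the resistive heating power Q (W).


Convert: R = 38.9 mohm = 0.0389 ohm
Step 1: I = C_rate * capacity = 2 * 5.79 = 11.58 A
Step 2: Q = I^2 * R = 11.58^2 * 0.0389 = 134.1 * 0.0389 = 5.216 W

5.216 W


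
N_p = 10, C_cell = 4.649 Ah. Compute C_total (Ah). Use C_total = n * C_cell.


Parallel capacities add: 10 * 4.649 Ah = 46.49 Ah

46.49 Ah


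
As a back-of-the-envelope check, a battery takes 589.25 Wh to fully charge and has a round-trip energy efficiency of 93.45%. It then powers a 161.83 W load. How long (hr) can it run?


Step 1: E_discharge = eta/100 * E_charge = 93.45/100 * 589.25 = 550.65 Wh
Step 2: t = E_discharge / P = 550.65 / 161.83 = 3.403 hr

3.403 hr


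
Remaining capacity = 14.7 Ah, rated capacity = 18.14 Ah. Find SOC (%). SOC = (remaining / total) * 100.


SOC = (remaining / total) * 100 = (14.7 / 18.14) * 100 = 81.04%

81.04%


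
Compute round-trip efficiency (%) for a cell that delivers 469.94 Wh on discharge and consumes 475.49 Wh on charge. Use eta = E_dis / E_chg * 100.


eta_e = E_dis / E_chg * 100 = 469.94 / 475.49 * 100 = 98.83%

98.83%


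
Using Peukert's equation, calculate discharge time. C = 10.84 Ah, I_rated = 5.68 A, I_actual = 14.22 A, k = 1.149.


Step 1: t_rated = C / I_rated = 10.84 / 5.68 = 1.9085 hr
Step 2: ratio = 5.68 / 14.22 = 0.39944
Step 3: ratio^k = 0.39944^1.149 = 0.34839
Step 4: t = t_rated * ratio^k = 1.9085 * 0.34839 = 0.6649 hr

0.6649 hr


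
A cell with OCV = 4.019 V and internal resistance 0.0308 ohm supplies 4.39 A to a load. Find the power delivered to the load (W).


Step 1: V_terminal = OCV - I*R = 4.019 - 4.39 * 0.0308 = 3.8838 V
Step 2: P_out = V_terminal * I = 3.8838 * 4.39 = 17.05 W

17.05 W


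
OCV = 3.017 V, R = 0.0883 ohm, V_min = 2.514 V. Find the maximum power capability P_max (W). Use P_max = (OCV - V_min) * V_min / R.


dV = OCV - V_min = 0.503 V (so I_max = dV / R)
P_max = dV * V_min / R = 0.503 * 2.514 / 0.0883 = 14.32 W

14.32 W


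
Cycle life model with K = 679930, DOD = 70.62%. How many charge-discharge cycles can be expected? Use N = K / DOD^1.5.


DOD^1.5 = 593.46
N = K / DOD^1.5 = 679930 / 593.46 = 1146

1146 cycles


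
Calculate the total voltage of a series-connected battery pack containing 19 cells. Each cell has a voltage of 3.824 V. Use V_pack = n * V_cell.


V_pack = n * V_cell = 19 * 3.824 = 72.656 V

72.656 V


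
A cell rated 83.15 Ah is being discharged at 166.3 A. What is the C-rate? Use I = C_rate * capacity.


Rearranging: C_rate = 166.3 / 83.15 = 2C

2C


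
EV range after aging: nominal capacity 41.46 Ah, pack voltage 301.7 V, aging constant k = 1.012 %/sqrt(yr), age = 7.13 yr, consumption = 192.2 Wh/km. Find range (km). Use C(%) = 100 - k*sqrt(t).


Step 1: capacity retention = 100 - 1.012 * sqrt(7.13) = 100 - 1.012 * 2.6702 = 97.298%
Step 2: C_now = 41.46 * 97.298/100 = 40.34 Ah
Step 3: E_pack = V * C_now = 301.7 * 40.34 = 12171 Wh
Step 4: range = E_pack / consumption = 12171 / 192.2 = 63.32 km

63.32 km


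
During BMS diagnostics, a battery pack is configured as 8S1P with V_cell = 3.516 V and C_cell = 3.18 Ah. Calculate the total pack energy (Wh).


E = Ns * Vcell * Np * Ccell = 8 * 3.516 * 1 * 3.18 = 89.45 Wh

89.45 Wh


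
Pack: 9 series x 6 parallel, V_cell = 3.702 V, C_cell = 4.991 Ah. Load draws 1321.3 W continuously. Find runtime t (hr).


Step 1: E_pack = Ns * V_cell * Np * C_cell = 9 * 3.702 * 6 * 4.991 = 997.74 Wh
Step 2: t = E_pack / P = 997.74 / 1321.3 = 0.7551 hr

0.7551 hr


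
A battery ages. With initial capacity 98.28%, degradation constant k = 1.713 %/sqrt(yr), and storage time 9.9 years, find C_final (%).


sqrt(t) = sqrt(9.9) = 3.1464
C_final = 98.28 - 1.713 * 3.1464 = 92.89%

92.89%


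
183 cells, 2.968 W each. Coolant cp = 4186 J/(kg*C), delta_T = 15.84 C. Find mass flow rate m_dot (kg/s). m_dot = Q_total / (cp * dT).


Q_total = 183 * 2.968 = 543.14 W
m_dot = Q_total / (cp * dT) = 543.14 / (4186 * 15.84) = 0.008191 kg/s

0.008191 kg/s


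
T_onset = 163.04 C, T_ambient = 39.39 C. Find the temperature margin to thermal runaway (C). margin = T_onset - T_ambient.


Safety margin = 163.04 C - 39.39 C = 123.65 C

123.65 C


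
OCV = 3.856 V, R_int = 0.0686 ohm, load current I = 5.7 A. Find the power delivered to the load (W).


Step 1: V_terminal = OCV - I*R = 3.856 - 5.7 * 0.0686 = 3.465 V
Step 2: P_out = V_terminal * I = 3.465 * 5.7 = 19.75 W

19.75 W
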